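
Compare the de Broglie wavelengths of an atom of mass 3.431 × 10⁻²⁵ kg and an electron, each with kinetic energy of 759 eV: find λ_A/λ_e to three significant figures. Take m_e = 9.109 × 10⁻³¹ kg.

λ_A/λ_e = 1.63 × 10⁻³

At fixed KE, p = √(2mKE) so λ = h/p ∝ 1/√m.
λ_A/λ_e = √(m_e/m_A) = √(9.109 × 10⁻³¹/3.431 × 10⁻²⁵) = √(2.655 × 10⁻⁶) = 1.63 × 10⁻³.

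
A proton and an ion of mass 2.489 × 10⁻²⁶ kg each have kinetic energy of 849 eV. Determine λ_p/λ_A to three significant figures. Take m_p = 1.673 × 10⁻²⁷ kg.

λ_p/λ_A = 3.86

At fixed KE, p = √(2mKE) so λ = h/p ∝ 1/√m.
λ_p/λ_A = √(m_A/m_p) = √(2.489 × 10⁻²⁶/1.673 × 10⁻²⁷) = √(14.88) = 3.86.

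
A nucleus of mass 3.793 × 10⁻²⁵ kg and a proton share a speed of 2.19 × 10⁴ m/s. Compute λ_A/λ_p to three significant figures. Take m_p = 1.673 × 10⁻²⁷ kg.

λ_A/λ_p = 4.41 × 10⁻³

At fixed v, p = mv so λ = h/(mv) ∝ 1/m.
λ_A/λ_p = m_p/m_A = 1.673 × 10⁻²⁷/3.793 × 10⁻²⁵ = 4.41 × 10⁻³.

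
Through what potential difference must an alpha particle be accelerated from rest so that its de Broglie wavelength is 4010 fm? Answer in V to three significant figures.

p = h/λ = 6.626 × 10⁻³⁴ / 4.010 × 10⁻¹² = 1.652 × 10⁻²² kg·m/s.
KE = p²/(2m) = 2.054 × 10⁻¹⁸ J.
V = KE/2e = 2.054 × 10⁻¹⁸ / (2 × 1.602 × 10⁻¹⁹) = 6.41 V.

V = 6.41 V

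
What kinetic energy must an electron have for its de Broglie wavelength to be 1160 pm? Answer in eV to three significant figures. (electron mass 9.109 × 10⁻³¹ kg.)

KE = 1.12 eV

p = h/λ = 6.626 × 10⁻³⁴ / 1.160 × 10⁻⁹ = 5.712 × 10⁻²⁵ kg·m/s.
KE = p²/(2m) = (5.712 × 10⁻²⁵)² / (2 × 9.109 × 10⁻³¹) = 1.791 × 10⁻¹⁹ J = 1.12 eV.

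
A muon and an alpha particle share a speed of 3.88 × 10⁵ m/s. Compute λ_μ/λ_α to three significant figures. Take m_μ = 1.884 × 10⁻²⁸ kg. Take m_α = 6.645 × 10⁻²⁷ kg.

λ_μ/λ_α = 35.3

At fixed v, p = mv so λ = h/(mv) ∝ 1/m.
λ_μ/λ_α = m_α/m_μ = 6.645 × 10⁻²⁷/1.884 × 10⁻²⁸ = 35.3.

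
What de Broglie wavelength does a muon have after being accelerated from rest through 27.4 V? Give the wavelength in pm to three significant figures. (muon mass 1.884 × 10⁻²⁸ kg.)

λ = 16.3 pm

KE = eV = 1.602 × 10⁻¹⁹ × 27.40 = 4.389 × 10⁻¹⁸ J.
p = √(2mKE) = √(2 × 1.884 × 10⁻²⁸ × 4.389 × 10⁻¹⁸) = 4.067 × 10⁻²³ kg·m/s.
λ = h/p = 6.626 × 10⁻³⁴ / 4.067 × 10⁻²³ = 1.63 × 10⁻¹¹ m = 16.3 pm.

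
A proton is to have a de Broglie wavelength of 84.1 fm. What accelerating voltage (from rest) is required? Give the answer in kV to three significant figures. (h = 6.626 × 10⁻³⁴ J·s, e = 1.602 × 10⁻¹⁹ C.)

p = h/λ = 6.626 × 10⁻³⁴ / 8.410 × 10⁻¹⁴ = 7.879 × 10⁻²¹ kg·m/s.
KE = p²/(2m) = 1.855 × 10⁻¹⁴ J.
V = KE/e = 1.855 × 10⁻¹⁴ / (1.602 × 10⁻¹⁹) = 116 kV.

V = 116 kV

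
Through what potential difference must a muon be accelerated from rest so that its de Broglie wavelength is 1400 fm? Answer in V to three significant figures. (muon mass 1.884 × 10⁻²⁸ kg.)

p = h/λ = 6.626 × 10⁻³⁴ / 1.400 × 10⁻¹² = 4.733 × 10⁻²² kg·m/s.
KE = p²/(2m) = 5.945 × 10⁻¹⁶ J.
V = KE/e = 5.945 × 10⁻¹⁶ / (1.602 × 10⁻¹⁹) = 3710 V.

V = 3710 V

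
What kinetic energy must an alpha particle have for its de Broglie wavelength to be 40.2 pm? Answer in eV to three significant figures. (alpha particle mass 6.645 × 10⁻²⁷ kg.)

p = h/λ = 6.626 × 10⁻³⁴ / 4.020 × 10⁻¹¹ = 1.648 × 10⁻²³ kg·m/s.
KE = p²/(2m) = (1.648 × 10⁻²³)² / (2 × 6.645 × 10⁻²⁷) = 2.044 × 10⁻²⁰ J = 0.128 eV.

KE = 0.128 eV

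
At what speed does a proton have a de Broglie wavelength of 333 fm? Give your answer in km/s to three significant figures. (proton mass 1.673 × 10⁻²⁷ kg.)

p = h/λ = 6.626 × 10⁻³⁴ / 3.330 × 10⁻¹³ = 1.990 × 10⁻²¹ kg·m/s.
v = p/m = 1.990 × 10⁻²¹ / 1.673 × 10⁻²⁷ = 1.19 × 10⁶ m/s = 1190 km/s.

v = 1190 km/s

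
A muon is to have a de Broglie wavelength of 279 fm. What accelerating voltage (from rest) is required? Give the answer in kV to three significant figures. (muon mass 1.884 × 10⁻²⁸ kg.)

V = 93.4 kV

p = h/λ = 6.626 × 10⁻³⁴ / 2.790 × 10⁻¹³ = 2.375 × 10⁻²¹ kg·m/s.
KE = p²/(2m) = 1.497 × 10⁻¹⁴ J.
V = KE/e = 1.497 × 10⁻¹⁴ / (1.602 × 10⁻¹⁹) = 93.4 kV.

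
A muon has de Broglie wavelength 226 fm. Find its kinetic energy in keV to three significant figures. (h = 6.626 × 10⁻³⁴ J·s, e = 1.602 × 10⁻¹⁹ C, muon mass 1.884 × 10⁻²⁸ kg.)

p = h/λ = 6.626 × 10⁻³⁴ / 2.260 × 10⁻¹³ = 2.932 × 10⁻²¹ kg·m/s.
KE = p²/(2m) = (2.932 × 10⁻²¹)² / (2 × 1.884 × 10⁻²⁸) = 2.281 × 10⁻¹⁴ J = 142 keV.

KE = 142 keV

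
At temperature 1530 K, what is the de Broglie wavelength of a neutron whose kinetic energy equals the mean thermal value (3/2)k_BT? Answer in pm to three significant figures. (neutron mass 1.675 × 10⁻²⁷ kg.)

λ = 64.3 pm

KE = (3/2)k_BT = 1.5 × 1.381 × 10⁻²³ × 1530 = 3.169 × 10⁻²⁰ J.
p = √(2mKE) = √(2 × 1.675 × 10⁻²⁷ × 3.169 × 10⁻²⁰) = 1.030 × 10⁻²³ kg·m/s.
λ = h/p = 6.43 × 10⁻¹¹ m = 64.3 pm.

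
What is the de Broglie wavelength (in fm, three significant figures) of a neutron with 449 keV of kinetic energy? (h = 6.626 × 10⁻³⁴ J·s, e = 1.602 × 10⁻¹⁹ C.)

λ = 42.7 fm

KE = 449 keV = 7.193 × 10⁻¹⁴ J.
p = √(2mKE) = √(2 × 1.675 × 10⁻²⁷ × 7.193 × 10⁻¹⁴) = 1.552 × 10⁻²⁰ kg·m/s.
λ = h/p = 6.626 × 10⁻³⁴ / 1.552 × 10⁻²⁰ = 4.27 × 10⁻¹⁴ m = 42.7 fm.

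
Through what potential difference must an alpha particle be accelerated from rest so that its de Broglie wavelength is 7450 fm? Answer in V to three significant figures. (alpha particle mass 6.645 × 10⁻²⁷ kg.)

p = h/λ = 6.626 × 10⁻³⁴ / 7.450 × 10⁻¹² = 8.894 × 10⁻²³ kg·m/s.
KE = p²/(2m) = 5.952 × 10⁻¹⁹ J.
V = KE/2e = 5.952 × 10⁻¹⁹ / (2 × 1.602 × 10⁻¹⁹) = 1.86 V.

V = 1.86 V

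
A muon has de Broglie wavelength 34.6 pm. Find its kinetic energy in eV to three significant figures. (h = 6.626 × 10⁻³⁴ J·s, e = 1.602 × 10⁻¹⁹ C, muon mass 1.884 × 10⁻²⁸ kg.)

KE = 6.08 eV

p = h/λ = 6.626 × 10⁻³⁴ / 3.460 × 10⁻¹¹ = 1.915 × 10⁻²³ kg·m/s.
KE = p²/(2m) = (1.915 × 10⁻²³)² / (2 × 1.884 × 10⁻²⁸) = 9.733 × 10⁻¹⁹ J = 6.08 eV.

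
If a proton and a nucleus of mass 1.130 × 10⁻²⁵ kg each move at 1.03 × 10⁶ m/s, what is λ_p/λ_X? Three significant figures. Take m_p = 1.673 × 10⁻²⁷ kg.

At fixed v, p = mv so λ = h/(mv) ∝ 1/m.
λ_p/λ_X = m_X/m_p = 1.130 × 10⁻²⁵/1.673 × 10⁻²⁷ = 67.5.

λ_p/λ_X = 67.5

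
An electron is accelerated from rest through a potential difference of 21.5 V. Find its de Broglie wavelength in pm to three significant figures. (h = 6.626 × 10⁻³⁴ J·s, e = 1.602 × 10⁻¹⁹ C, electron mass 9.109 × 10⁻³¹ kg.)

λ = 265 pm

KE = eV = 1.602 × 10⁻¹⁹ × 21.50 = 3.444 × 10⁻¹⁸ J.
p = √(2mKE) = √(2 × 9.109 × 10⁻³¹ × 3.444 × 10⁻¹⁸) = 2.505 × 10⁻²⁴ kg·m/s.
λ = h/p = 6.626 × 10⁻³⁴ / 2.505 × 10⁻²⁴ = 2.65 × 10⁻¹⁰ m = 265 pm.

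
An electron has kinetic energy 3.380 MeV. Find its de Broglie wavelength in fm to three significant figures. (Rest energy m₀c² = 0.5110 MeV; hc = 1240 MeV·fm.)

λ = 321 fm

Total energy E = KE + m₀c² = 3.380 + 0.5110 = 3.8910 MeV.
(pc)² = E² − (m₀c²)² = (3.8910)² − (0.5110)² = 14.88 MeV², so pc = 3.857 MeV.
λ = hc/(pc) = 1240 MeV·fm / 3.857 MeV = 321 fm.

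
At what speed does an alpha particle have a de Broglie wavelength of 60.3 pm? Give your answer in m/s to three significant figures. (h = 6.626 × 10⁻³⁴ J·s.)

v = 1650 m/s

p = h/λ = 6.626 × 10⁻³⁴ / 6.030 × 10⁻¹¹ = 1.099 × 10⁻²³ kg·m/s.
v = p/m = 1.099 × 10⁻²³ / 6.645 × 10⁻²⁷ = 1.65 × 10³ m/s = 1650 m/s.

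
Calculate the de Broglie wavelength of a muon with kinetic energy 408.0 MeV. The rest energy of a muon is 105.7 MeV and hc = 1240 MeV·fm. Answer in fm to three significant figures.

λ = 2.47 fm

Total energy E = KE + m₀c² = 408.0 + 105.7 = 513.7 MeV.
(pc)² = E² − (m₀c²)² = (513.7)² − (105.7)² = 2.527 × 10⁵ MeV², so pc = 502.7 MeV.
λ = hc/(pc) = 1240 MeV·fm / 502.7 MeV = 2.47 fm.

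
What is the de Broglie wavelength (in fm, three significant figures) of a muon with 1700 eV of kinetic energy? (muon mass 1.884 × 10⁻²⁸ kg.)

KE = 1700 eV = 2.723 × 10⁻¹⁶ J.
p = √(2mKE) = √(2 × 1.884 × 10⁻²⁸ × 2.723 × 10⁻¹⁶) = 3.203 × 10⁻²² kg·m/s.
λ = h/p = 6.626 × 10⁻³⁴ / 3.203 × 10⁻²² = 2.07 × 10⁻¹² m = 2070 fm.

λ = 2070 fm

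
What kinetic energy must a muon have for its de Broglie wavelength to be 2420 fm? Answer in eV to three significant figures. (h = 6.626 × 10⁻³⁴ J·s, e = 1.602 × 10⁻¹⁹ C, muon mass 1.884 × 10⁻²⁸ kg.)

KE = 1240 eV

p = h/λ = 6.626 × 10⁻³⁴ / 2.420 × 10⁻¹² = 2.738 × 10⁻²² kg·m/s.
KE = p²/(2m) = (2.738 × 10⁻²²)² / (2 × 1.884 × 10⁻²⁸) = 1.990 × 10⁻¹⁶ J = 1240 eV.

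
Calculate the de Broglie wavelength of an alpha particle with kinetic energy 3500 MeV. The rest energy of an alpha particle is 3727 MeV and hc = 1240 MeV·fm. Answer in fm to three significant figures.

λ = 0.200 fm

Total energy E = KE + m₀c² = 3500 + 3727 = 7227 MeV.
(pc)² = E² − (m₀c²)² = (7227)² − (3727)² = 3.834 × 10⁷ MeV², so pc = 6192 MeV.
λ = hc/(pc) = 1240 MeV·fm / 6192 MeV = 0.200 fm.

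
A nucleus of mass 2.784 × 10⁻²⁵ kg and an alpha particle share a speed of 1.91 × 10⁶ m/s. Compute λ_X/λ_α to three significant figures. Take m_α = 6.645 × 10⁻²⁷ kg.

At fixed v, p = mv so λ = h/(mv) ∝ 1/m.
λ_X/λ_α = m_α/m_X = 6.645 × 10⁻²⁷/2.784 × 10⁻²⁵ = 0.0239.

λ_X/λ_α = 0.0239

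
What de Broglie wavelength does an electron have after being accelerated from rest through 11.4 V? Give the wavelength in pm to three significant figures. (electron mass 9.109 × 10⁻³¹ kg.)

λ = 363 pm

KE = eV = 1.602 × 10⁻¹⁹ × 11.40 = 1.826 × 10⁻¹⁸ J.
p = √(2mKE) = √(2 × 9.109 × 10⁻³¹ × 1.826 × 10⁻¹⁸) = 1.824 × 10⁻²⁴ kg·m/s.
λ = h/p = 6.626 × 10⁻³⁴ / 1.824 × 10⁻²⁴ = 3.63 × 10⁻¹⁰ m = 363 pm.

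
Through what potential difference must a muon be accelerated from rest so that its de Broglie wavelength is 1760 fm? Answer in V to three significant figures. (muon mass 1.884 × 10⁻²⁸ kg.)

V = 2350 V

p = h/λ = 6.626 × 10⁻³⁴ / 1.760 × 10⁻¹² = 3.765 × 10⁻²² kg·m/s.
KE = p²/(2m) = 3.762 × 10⁻¹⁶ J.
V = KE/e = 3.762 × 10⁻¹⁶ / (1.602 × 10⁻¹⁹) = 2350 V.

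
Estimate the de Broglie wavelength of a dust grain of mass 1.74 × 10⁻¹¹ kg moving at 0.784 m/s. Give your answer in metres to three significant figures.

λ = 4.86 × 10⁻²³ m

p = mv = 1.74 × 10⁻¹¹ × 0.784 = 1.364 × 10⁻¹¹ kg·m/s.
λ = h/p = 6.626 × 10⁻³⁴ / 1.364 × 10⁻¹¹ = 4.86 × 10⁻²³ m.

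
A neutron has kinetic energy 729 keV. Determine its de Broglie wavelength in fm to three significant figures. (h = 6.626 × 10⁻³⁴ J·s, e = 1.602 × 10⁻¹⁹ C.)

λ = 33.5 fm

KE = 729 keV = 1.168 × 10⁻¹³ J.
p = √(2mKE) = √(2 × 1.675 × 10⁻²⁷ × 1.168 × 10⁻¹³) = 1.978 × 10⁻²⁰ kg·m/s.
λ = h/p = 6.626 × 10⁻³⁴ / 1.978 × 10⁻²⁰ = 3.35 × 10⁻¹⁴ m = 33.5 fm.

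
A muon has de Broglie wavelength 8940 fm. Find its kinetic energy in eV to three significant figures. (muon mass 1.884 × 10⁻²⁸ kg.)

KE = 91.0 eV

p = h/λ = 6.626 × 10⁻³⁴ / 8.940 × 10⁻¹² = 7.412 × 10⁻²³ kg·m/s.
KE = p²/(2m) = (7.412 × 10⁻²³)² / (2 × 1.884 × 10⁻²⁸) = 1.458 × 10⁻¹⁷ J = 91.0 eV.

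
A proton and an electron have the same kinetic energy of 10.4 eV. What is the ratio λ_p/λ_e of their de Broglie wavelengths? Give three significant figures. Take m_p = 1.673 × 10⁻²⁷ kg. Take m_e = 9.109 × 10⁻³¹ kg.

λ_p/λ_e = 0.0233

At fixed KE, p = √(2mKE) so λ = h/p ∝ 1/√m.
λ_p/λ_e = √(m_e/m_p) = √(9.109 × 10⁻³¹/1.673 × 10⁻²⁷) = √(5.445 × 10⁻⁴) = 0.0233.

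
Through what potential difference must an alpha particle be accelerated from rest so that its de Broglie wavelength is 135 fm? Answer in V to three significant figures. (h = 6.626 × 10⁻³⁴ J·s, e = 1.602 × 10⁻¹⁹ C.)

p = h/λ = 6.626 × 10⁻³⁴ / 1.350 × 10⁻¹³ = 4.908 × 10⁻²¹ kg·m/s.
KE = p²/(2m) = 1.813 × 10⁻¹⁵ J.
V = KE/2e = 1.813 × 10⁻¹⁵ / (2 × 1.602 × 10⁻¹⁹) = 5660 V.

V = 5660 V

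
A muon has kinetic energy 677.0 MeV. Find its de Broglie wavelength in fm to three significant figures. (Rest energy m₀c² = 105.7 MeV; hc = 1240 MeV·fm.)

λ = 1.60 fm

Total energy E = KE + m₀c² = 677.0 + 105.7 = 782.7 MeV.
(pc)² = E² − (m₀c²)² = (782.7)² − (105.7)² = 6.014 × 10⁵ MeV², so pc = 775.5 MeV.
λ = hc/(pc) = 1240 MeV·fm / 775.5 MeV = 1.60 fm.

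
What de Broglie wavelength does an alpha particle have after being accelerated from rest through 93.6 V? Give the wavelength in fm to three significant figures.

λ = 1050 fm

KE = 2eV = 2 × 1.602 × 10⁻¹⁹ × 93.60 = 2.999 × 10⁻¹⁷ J.
p = √(2mKE) = √(2 × 6.645 × 10⁻²⁷ × 2.999 × 10⁻¹⁷) = 6.313 × 10⁻²² kg·m/s.
λ = h/p = 6.626 × 10⁻³⁴ / 6.313 × 10⁻²² = 1.05 × 10⁻¹² m = 1050 fm.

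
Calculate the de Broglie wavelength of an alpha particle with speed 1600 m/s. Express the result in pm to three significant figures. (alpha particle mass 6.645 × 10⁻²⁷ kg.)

p = mv = 6.645 × 10⁻²⁷ × 1600 = 1.063 × 10⁻²³ kg·m/s.
λ = h/p = 6.626 × 10⁻³⁴ / 1.063 × 10⁻²³ = 6.23 × 10⁻¹¹ m = 62.3 pm.

λ = 62.3 pm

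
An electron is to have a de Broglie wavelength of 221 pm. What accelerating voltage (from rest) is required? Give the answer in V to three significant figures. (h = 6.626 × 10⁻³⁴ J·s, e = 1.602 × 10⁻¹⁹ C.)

V = 30.8 V

p = h/λ = 6.626 × 10⁻³⁴ / 2.210 × 10⁻¹⁰ = 2.998 × 10⁻²⁴ kg·m/s.
KE = p²/(2m) = 4.934 × 10⁻¹⁸ J.
V = KE/e = 4.934 × 10⁻¹⁸ / (1.602 × 10⁻¹⁹) = 30.8 V.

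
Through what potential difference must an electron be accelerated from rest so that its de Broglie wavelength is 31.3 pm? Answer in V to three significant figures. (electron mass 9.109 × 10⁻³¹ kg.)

V = 1540 V

p = h/λ = 6.626 × 10⁻³⁴ / 3.130 × 10⁻¹¹ = 2.117 × 10⁻²³ kg·m/s.
KE = p²/(2m) = 2.460 × 10⁻¹⁶ J.
V = KE/e = 2.460 × 10⁻¹⁶ / (1.602 × 10⁻¹⁹) = 1540 V.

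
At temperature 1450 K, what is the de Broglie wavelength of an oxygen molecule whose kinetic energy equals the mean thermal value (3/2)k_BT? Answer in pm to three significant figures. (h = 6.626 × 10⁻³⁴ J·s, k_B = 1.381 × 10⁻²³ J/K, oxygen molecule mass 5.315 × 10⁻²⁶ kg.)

KE = (3/2)k_BT = 1.5 × 1.381 × 10⁻²³ × 1450 = 3.004 × 10⁻²⁰ J.
p = √(2mKE) = √(2 × 5.315 × 10⁻²⁶ × 3.004 × 10⁻²⁰) = 5.651 × 10⁻²³ kg·m/s.
λ = h/p = 1.17 × 10⁻¹¹ m = 11.7 pm.

λ = 11.7 pm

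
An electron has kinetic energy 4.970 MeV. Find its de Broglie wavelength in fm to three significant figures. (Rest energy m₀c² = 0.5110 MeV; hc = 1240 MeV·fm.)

Total energy E = KE + m₀c² = 4.970 + 0.5110 = 5.4810 MeV.
(pc)² = E² − (m₀c²)² = (5.4810)² − (0.5110)² = 29.78 MeV², so pc = 5.457 MeV.
λ = hc/(pc) = 1240 MeV·fm / 5.457 MeV = 227 fm.

λ = 227 fm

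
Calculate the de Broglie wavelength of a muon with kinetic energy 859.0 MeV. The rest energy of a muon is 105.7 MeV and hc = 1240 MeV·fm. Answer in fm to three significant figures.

Total energy E = KE + m₀c² = 859.0 + 105.7 = 964.7 MeV.
(pc)² = E² − (m₀c²)² = (964.7)² − (105.7)² = 9.195 × 10⁵ MeV², so pc = 958.9 MeV.
λ = hc/(pc) = 1240 MeV·fm / 958.9 MeV = 1.29 fm.

λ = 1.29 fm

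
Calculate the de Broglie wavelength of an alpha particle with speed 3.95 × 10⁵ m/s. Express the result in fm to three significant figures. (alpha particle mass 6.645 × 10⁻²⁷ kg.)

λ = 252 fm

p = mv = 6.645 × 10⁻²⁷ × 3.95 × 10⁵ = 2.625 × 10⁻²¹ kg·m/s.
λ = h/p = 6.626 × 10⁻³⁴ / 2.625 × 10⁻²¹ = 2.52 × 10⁻¹³ m = 252 fm.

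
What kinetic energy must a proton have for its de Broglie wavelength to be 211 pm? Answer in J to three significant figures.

KE = 2.95 × 10⁻²¹ J

p = h/λ = 6.626 × 10⁻³⁴ / 2.110 × 10⁻¹⁰ = 3.140 × 10⁻²⁴ kg·m/s.
KE = p²/(2m) = (3.140 × 10⁻²⁴)² / (2 × 1.673 × 10⁻²⁷) = 2.947 × 10⁻²¹ J = 2.95 × 10⁻²¹ J.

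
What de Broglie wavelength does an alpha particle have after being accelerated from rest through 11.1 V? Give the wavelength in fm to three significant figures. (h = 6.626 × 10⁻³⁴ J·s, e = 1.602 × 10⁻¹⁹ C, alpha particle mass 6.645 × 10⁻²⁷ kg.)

KE = 2eV = 2 × 1.602 × 10⁻¹⁹ × 11.10 = 3.556 × 10⁻¹⁸ J.
p = √(2mKE) = √(2 × 6.645 × 10⁻²⁷ × 3.556 × 10⁻¹⁸) = 2.174 × 10⁻²² kg·m/s.
λ = h/p = 6.626 × 10⁻³⁴ / 2.174 × 10⁻²² = 3.05 × 10⁻¹² m = 3050 fm.

λ = 3050 fm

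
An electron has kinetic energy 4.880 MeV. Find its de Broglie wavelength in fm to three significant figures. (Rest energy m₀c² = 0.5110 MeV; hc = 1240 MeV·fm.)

Total energy E = KE + m₀c² = 4.880 + 0.5110 = 5.3910 MeV.
(pc)² = E² − (m₀c²)² = (5.3910)² − (0.5110)² = 28.80 MeV², so pc = 5.367 MeV.
λ = hc/(pc) = 1240 MeV·fm / 5.367 MeV = 231 fm.

λ = 231 fm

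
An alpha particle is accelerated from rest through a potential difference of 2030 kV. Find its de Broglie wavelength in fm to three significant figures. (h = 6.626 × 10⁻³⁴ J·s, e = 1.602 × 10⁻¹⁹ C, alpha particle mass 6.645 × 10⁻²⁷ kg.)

λ = 7.13 fm

KE = 2eV = 2 × 1.602 × 10⁻¹⁹ × 2.030 × 10⁶ = 6.504 × 10⁻¹³ J.
p = √(2mKE) = √(2 × 6.645 × 10⁻²⁷ × 6.504 × 10⁻¹³) = 9.297 × 10⁻²⁰ kg·m/s.
λ = h/p = 6.626 × 10⁻³⁴ / 9.297 × 10⁻²⁰ = 7.13 × 10⁻¹⁵ m = 7.13 fm.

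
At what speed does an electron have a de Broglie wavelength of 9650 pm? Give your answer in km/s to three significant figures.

p = h/λ = 6.626 × 10⁻³⁴ / 9.650 × 10⁻⁹ = 6.866 × 10⁻²⁶ kg·m/s.
v = p/m = 6.866 × 10⁻²⁶ / 9.109 × 10⁻³¹ = 7.54 × 10⁴ m/s = 75.4 km/s.

v = 75.4 km/s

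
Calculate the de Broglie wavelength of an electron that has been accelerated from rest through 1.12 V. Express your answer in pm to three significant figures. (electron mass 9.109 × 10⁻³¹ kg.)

λ = 1160 pm

KE = eV = 1.602 × 10⁻¹⁹ × 1.120 = 1.794 × 10⁻¹⁹ J.
p = √(2mKE) = √(2 × 9.109 × 10⁻³¹ × 1.794 × 10⁻¹⁹) = 5.717 × 10⁻²⁵ kg·m/s.
λ = h/p = 6.626 × 10⁻³⁴ / 5.717 × 10⁻²⁵ = 1.16 × 10⁻⁹ m = 1160 pm.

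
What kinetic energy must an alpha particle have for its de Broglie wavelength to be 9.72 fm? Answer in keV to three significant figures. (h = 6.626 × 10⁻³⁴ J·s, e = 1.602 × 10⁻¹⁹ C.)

p = h/λ = 6.626 × 10⁻³⁴ / 9.720 × 10⁻¹⁵ = 6.817 × 10⁻²⁰ kg·m/s.
KE = p²/(2m) = (6.817 × 10⁻²⁰)² / (2 × 6.645 × 10⁻²⁷) = 3.497 × 10⁻¹³ J = 2180 keV.

KE = 2180 keV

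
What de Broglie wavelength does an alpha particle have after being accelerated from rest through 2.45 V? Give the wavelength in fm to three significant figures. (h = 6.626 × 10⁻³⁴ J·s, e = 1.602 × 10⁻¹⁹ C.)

λ = 6490 fm

KE = 2eV = 2 × 1.602 × 10⁻¹⁹ × 2.450 = 7.850 × 10⁻¹⁹ J.
p = √(2mKE) = √(2 × 6.645 × 10⁻²⁷ × 7.850 × 10⁻¹⁹) = 1.021 × 10⁻²² kg·m/s.
λ = h/p = 6.626 × 10⁻³⁴ / 1.021 × 10⁻²² = 6.49 × 10⁻¹² m = 6490 fm.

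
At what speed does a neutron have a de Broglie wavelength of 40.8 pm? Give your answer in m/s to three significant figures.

v = 9700 m/s

p = h/λ = 6.626 × 10⁻³⁴ / 4.080 × 10⁻¹¹ = 1.624 × 10⁻²³ kg·m/s.
v = p/m = 1.624 × 10⁻²³ / 1.675 × 10⁻²⁷ = 9.70 × 10³ m/s = 9700 m/s.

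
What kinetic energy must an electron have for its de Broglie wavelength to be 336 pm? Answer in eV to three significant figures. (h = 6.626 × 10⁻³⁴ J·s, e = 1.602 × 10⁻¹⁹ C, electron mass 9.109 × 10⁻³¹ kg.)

KE = 13.3 eV

p = h/λ = 6.626 × 10⁻³⁴ / 3.360 × 10⁻¹⁰ = 1.972 × 10⁻²⁴ kg·m/s.
KE = p²/(2m) = (1.972 × 10⁻²⁴)² / (2 × 9.109 × 10⁻³¹) = 2.135 × 10⁻¹⁸ J = 13.3 eV.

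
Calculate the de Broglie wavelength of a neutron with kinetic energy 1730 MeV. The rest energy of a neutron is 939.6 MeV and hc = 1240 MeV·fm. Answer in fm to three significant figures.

λ = 0.496 fm

Total energy E = KE + m₀c² = 1730 + 939.6 = 2669.6 MeV.
(pc)² = E² − (m₀c²)² = (2669.6)² − (939.6)² = 6.244 × 10⁶ MeV², so pc = 2499 MeV.
λ = hc/(pc) = 1240 MeV·fm / 2499 MeV = 0.496 fm.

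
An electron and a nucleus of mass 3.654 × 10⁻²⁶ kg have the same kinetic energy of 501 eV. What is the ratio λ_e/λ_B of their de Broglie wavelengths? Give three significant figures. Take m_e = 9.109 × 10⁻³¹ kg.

At fixed KE, p = √(2mKE) so λ = h/p ∝ 1/√m.
λ_e/λ_B = √(m_B/m_e) = √(3.654 × 10⁻²⁶/9.109 × 10⁻³¹) = √(4.011 × 10⁴) = 200.

λ_e/λ_B = 200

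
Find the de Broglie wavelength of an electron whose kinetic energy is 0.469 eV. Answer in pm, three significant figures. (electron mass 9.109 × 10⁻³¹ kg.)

KE = 0.469 eV = 7.513 × 10⁻²⁰ J.
p = √(2mKE) = √(2 × 9.109 × 10⁻³¹ × 7.513 × 10⁻²⁰) = 3.700 × 10⁻²⁵ kg·m/s.
λ = h/p = 6.626 × 10⁻³⁴ / 3.700 × 10⁻²⁵ = 1.79 × 10⁻⁹ m = 1790 pm.

λ = 1790 pm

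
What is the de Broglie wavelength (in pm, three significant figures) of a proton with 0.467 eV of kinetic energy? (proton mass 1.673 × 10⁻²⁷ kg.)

λ = 41.9 pm

KE = 0.467 eV = 7.481 × 10⁻²⁰ J.
p = √(2mKE) = √(2 × 1.673 × 10⁻²⁷ × 7.481 × 10⁻²⁰) = 1.582 × 10⁻²³ kg·m/s.
λ = h/p = 6.626 × 10⁻³⁴ / 1.582 × 10⁻²³ = 4.19 × 10⁻¹¹ m = 41.9 pm.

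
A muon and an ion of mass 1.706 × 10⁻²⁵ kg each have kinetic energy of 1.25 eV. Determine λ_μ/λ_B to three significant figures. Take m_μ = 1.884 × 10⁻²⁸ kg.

At fixed KE, p = √(2mKE) so λ = h/p ∝ 1/√m.
λ_μ/λ_B = √(m_B/m_μ) = √(1.706 × 10⁻²⁵/1.884 × 10⁻²⁸) = √(905.5) = 30.1.

λ_μ/λ_B = 30.1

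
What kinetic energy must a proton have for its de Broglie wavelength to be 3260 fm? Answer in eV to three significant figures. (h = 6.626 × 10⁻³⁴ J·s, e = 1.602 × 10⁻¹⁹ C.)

p = h/λ = 6.626 × 10⁻³⁴ / 3.260 × 10⁻¹² = 2.033 × 10⁻²² kg·m/s.
KE = p²/(2m) = (2.033 × 10⁻²²)² / (2 × 1.673 × 10⁻²⁷) = 1.235 × 10⁻¹⁷ J = 77.1 eV.

KE = 77.1 eV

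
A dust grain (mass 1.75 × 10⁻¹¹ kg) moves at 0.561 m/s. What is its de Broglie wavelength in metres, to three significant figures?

p = mv = 1.75 × 10⁻¹¹ × 0.561 = 9.818 × 10⁻¹² kg·m/s.
λ = h/p = 6.626 × 10⁻³⁴ / 9.818 × 10⁻¹² = 6.75 × 10⁻²³ m.

λ = 6.75 × 10⁻²³ m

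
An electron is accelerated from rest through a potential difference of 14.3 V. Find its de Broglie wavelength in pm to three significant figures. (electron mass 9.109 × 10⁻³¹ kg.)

KE = eV = 1.602 × 10⁻¹⁹ × 14.30 = 2.291 × 10⁻¹⁸ J.
p = √(2mKE) = √(2 × 9.109 × 10⁻³¹ × 2.291 × 10⁻¹⁸) = 2.043 × 10⁻²⁴ kg·m/s.
λ = h/p = 6.626 × 10⁻³⁴ / 2.043 × 10⁻²⁴ = 3.24 × 10⁻¹⁰ m = 324 pm.

λ = 324 pm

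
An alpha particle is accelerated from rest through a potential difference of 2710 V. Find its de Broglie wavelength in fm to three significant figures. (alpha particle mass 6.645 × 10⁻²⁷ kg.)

KE = 2eV = 2 × 1.602 × 10⁻¹⁹ × 2710 = 8.683 × 10⁻¹⁶ J.
p = √(2mKE) = √(2 × 6.645 × 10⁻²⁷ × 8.683 × 10⁻¹⁶) = 3.397 × 10⁻²¹ kg·m/s.
λ = h/p = 6.626 × 10⁻³⁴ / 3.397 × 10⁻²¹ = 1.95 × 10⁻¹³ m = 195 fm.

λ = 195 fm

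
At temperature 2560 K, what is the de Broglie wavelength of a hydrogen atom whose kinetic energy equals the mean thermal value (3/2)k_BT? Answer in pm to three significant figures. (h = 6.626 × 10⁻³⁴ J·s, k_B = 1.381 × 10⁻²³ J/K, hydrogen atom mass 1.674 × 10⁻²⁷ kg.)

KE = (3/2)k_BT = 1.5 × 1.381 × 10⁻²³ × 2560 = 5.303 × 10⁻²⁰ J.
p = √(2mKE) = √(2 × 1.674 × 10⁻²⁷ × 5.303 × 10⁻²⁰) = 1.332 × 10⁻²³ kg·m/s.
λ = h/p = 4.97 × 10⁻¹¹ m = 49.7 pm.

λ = 49.7 pm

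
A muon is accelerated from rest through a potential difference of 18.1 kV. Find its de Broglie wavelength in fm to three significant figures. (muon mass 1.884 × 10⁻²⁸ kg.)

λ = 634 fm

KE = eV = 1.602 × 10⁻¹⁹ × 1.810 × 10⁴ = 2.900 × 10⁻¹⁵ J.
p = √(2mKE) = √(2 × 1.884 × 10⁻²⁸ × 2.900 × 10⁻¹⁵) = 1.045 × 10⁻²¹ kg·m/s.
λ = h/p = 6.626 × 10⁻³⁴ / 1.045 × 10⁻²¹ = 6.34 × 10⁻¹³ m = 634 fm.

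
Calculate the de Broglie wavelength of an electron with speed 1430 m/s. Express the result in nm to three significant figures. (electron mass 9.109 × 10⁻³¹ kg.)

λ = 509 nm

p = mv = 9.109 × 10⁻³¹ × 1430 = 1.303 × 10⁻²⁷ kg·m/s.
λ = h/p = 6.626 × 10⁻³⁴ / 1.303 × 10⁻²⁷ = 5.09 × 10⁻⁷ m = 509 nm.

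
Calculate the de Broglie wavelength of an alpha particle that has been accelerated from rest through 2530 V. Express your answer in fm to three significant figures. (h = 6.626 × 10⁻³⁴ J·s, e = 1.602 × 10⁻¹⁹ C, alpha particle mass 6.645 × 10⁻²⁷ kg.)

KE = 2eV = 2 × 1.602 × 10⁻¹⁹ × 2530 = 8.106 × 10⁻¹⁶ J.
p = √(2mKE) = √(2 × 6.645 × 10⁻²⁷ × 8.106 × 10⁻¹⁶) = 3.282 × 10⁻²¹ kg·m/s.
λ = h/p = 6.626 × 10⁻³⁴ / 3.282 × 10⁻²¹ = 2.02 × 10⁻¹³ m = 202 fm.

λ = 202 fm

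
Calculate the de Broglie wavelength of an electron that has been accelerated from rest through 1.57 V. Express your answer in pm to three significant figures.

KE = eV = 1.602 × 10⁻¹⁹ × 1.570 = 2.515 × 10⁻¹⁹ J.
p = √(2mKE) = √(2 × 9.109 × 10⁻³¹ × 2.515 × 10⁻¹⁹) = 6.769 × 10⁻²⁵ kg·m/s.
λ = h/p = 6.626 × 10⁻³⁴ / 6.769 × 10⁻²⁵ = 9.79 × 10⁻¹⁰ m = 979 pm.

λ = 979 pm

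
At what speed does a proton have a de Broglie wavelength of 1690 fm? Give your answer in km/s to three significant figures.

v = 234 km/s

p = h/λ = 6.626 × 10⁻³⁴ / 1.690 × 10⁻¹² = 3.921 × 10⁻²² kg·m/s.
v = p/m = 3.921 × 10⁻²² / 1.673 × 10⁻²⁷ = 2.34 × 10⁵ m/s = 234 km/s.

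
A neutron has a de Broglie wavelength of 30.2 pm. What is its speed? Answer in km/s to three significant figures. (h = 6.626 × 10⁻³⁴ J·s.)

p = h/λ = 6.626 × 10⁻³⁴ / 3.020 × 10⁻¹¹ = 2.194 × 10⁻²³ kg·m/s.
v = p/m = 2.194 × 10⁻²³ / 1.675 × 10⁻²⁷ = 1.31 × 10⁴ m/s = 13.1 km/s.

v = 13.1 km/s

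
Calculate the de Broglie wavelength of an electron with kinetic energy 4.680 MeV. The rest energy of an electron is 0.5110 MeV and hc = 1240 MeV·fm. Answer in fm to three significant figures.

Total energy E = KE + m₀c² = 4.680 + 0.5110 = 5.1910 MeV.
(pc)² = E² − (m₀c²)² = (5.1910)² − (0.5110)² = 26.69 MeV², so pc = 5.166 MeV.
λ = hc/(pc) = 1240 MeV·fm / 5.166 MeV = 240 fm.

λ = 240 fm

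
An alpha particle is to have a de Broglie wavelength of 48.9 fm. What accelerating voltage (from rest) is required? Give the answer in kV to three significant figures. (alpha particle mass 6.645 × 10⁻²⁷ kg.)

p = h/λ = 6.626 × 10⁻³⁴ / 4.890 × 10⁻¹⁴ = 1.355 × 10⁻²⁰ kg·m/s.
KE = p²/(2m) = 1.382 × 10⁻¹⁴ J.
V = KE/2e = 1.382 × 10⁻¹⁴ / (2 × 1.602 × 10⁻¹⁹) = 43.1 kV.

V = 43.1 kV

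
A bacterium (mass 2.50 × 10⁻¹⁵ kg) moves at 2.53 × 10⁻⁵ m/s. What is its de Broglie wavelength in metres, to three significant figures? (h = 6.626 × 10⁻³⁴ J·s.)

p = mv = 2.50 × 10⁻¹⁵ × 2.53 × 10⁻⁵ = 6.325 × 10⁻²⁰ kg·m/s.
λ = h/p = 6.626 × 10⁻³⁴ / 6.325 × 10⁻²⁰ = 1.05 × 10⁻¹⁴ m.

λ = 1.05 × 10⁻¹⁴ m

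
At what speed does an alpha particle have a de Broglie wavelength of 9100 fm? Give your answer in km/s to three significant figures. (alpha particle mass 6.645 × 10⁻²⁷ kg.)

v = 11.0 km/s

p = h/λ = 6.626 × 10⁻³⁴ / 9.100 × 10⁻¹² = 7.281 × 10⁻²³ kg·m/s.
v = p/m = 7.281 × 10⁻²³ / 6.645 × 10⁻²⁷ = 1.10 × 10⁴ m/s = 11.0 km/s.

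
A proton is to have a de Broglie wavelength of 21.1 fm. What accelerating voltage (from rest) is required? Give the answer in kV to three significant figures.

V = 1840 kV

p = h/λ = 6.626 × 10⁻³⁴ / 2.110 × 10⁻¹⁴ = 3.140 × 10⁻²⁰ kg·m/s.
KE = p²/(2m) = 2.947 × 10⁻¹³ J.
V = KE/e = 2.947 × 10⁻¹³ / (1.602 × 10⁻¹⁹) = 1840 kV.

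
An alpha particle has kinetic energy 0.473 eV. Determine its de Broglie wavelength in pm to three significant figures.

KE = 0.473 eV = 7.577 × 10⁻²⁰ J.
p = √(2mKE) = √(2 × 6.645 × 10⁻²⁷ × 7.577 × 10⁻²⁰) = 3.173 × 10⁻²³ kg·m/s.
λ = h/p = 6.626 × 10⁻³⁴ / 3.173 × 10⁻²³ = 2.09 × 10⁻¹¹ m = 20.9 pm.

λ = 20.9 pm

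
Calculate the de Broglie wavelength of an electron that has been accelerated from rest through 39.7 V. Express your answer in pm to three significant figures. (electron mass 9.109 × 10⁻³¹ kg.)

λ = 195 pm

KE = eV = 1.602 × 10⁻¹⁹ × 39.70 = 6.360 × 10⁻¹⁸ J.
p = √(2mKE) = √(2 × 9.109 × 10⁻³¹ × 6.360 × 10⁻¹⁸) = 3.404 × 10⁻²⁴ kg·m/s.
λ = h/p = 6.626 × 10⁻³⁴ / 3.404 × 10⁻²⁴ = 1.95 × 10⁻¹⁰ m = 195 pm.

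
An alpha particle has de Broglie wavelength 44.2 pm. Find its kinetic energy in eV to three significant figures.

p = h/λ = 6.626 × 10⁻³⁴ / 4.420 × 10⁻¹¹ = 1.499 × 10⁻²³ kg·m/s.
KE = p²/(2m) = (1.499 × 10⁻²³)² / (2 × 6.645 × 10⁻²⁷) = 1.691 × 10⁻²⁰ J = 0.106 eV.

KE = 0.106 eV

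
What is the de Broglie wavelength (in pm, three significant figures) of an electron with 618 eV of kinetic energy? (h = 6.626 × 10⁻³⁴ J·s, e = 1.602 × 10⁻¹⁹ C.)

λ = 49.3 pm

KE = 618 eV = 9.900 × 10⁻¹⁷ J.
p = √(2mKE) = √(2 × 9.109 × 10⁻³¹ × 9.900 × 10⁻¹⁷) = 1.343 × 10⁻²³ kg·m/s.
λ = h/p = 6.626 × 10⁻³⁴ / 1.343 × 10⁻²³ = 4.93 × 10⁻¹¹ m = 49.3 pm.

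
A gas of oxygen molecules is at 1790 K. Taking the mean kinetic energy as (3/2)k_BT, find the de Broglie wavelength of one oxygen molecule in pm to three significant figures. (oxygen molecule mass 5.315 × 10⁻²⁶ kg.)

λ = 10.6 pm

KE = (3/2)k_BT = 1.5 × 1.381 × 10⁻²³ × 1790 = 3.708 × 10⁻²⁰ J.
p = √(2mKE) = √(2 × 5.315 × 10⁻²⁶ × 3.708 × 10⁻²⁰) = 6.278 × 10⁻²³ kg·m/s.
λ = h/p = 1.06 × 10⁻¹¹ m = 10.6 pm.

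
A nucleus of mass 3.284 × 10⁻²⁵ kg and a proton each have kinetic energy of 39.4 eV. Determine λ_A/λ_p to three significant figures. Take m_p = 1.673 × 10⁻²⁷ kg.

λ_A/λ_p = 0.0714

At fixed KE, p = √(2mKE) so λ = h/p ∝ 1/√m.
λ_A/λ_p = √(m_p/m_A) = √(1.673 × 10⁻²⁷/3.284 × 10⁻²⁵) = √(5.094 × 10⁻³) = 0.0714.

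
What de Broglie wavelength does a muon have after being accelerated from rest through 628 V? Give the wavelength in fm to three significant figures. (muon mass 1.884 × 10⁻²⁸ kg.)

λ = 3400 fm

KE = eV = 1.602 × 10⁻¹⁹ × 628.0 = 1.006 × 10⁻¹⁶ J.
p = √(2mKE) = √(2 × 1.884 × 10⁻²⁸ × 1.006 × 10⁻¹⁶) = 1.947 × 10⁻²² kg·m/s.
λ = h/p = 6.626 × 10⁻³⁴ / 1.947 × 10⁻²² = 3.40 × 10⁻¹² m = 3400 fm.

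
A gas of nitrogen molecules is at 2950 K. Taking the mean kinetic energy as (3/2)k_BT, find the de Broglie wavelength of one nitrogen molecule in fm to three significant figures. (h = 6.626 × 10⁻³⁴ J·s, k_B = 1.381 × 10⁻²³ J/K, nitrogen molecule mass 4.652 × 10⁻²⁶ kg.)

λ = 8790 fm

KE = (3/2)k_BT = 1.5 × 1.381 × 10⁻²³ × 2950 = 6.111 × 10⁻²⁰ J.
p = √(2mKE) = √(2 × 4.652 × 10⁻²⁶ × 6.111 × 10⁻²⁰) = 7.540 × 10⁻²³ kg·m/s.
λ = h/p = 8.79 × 10⁻¹² m = 8790 fm.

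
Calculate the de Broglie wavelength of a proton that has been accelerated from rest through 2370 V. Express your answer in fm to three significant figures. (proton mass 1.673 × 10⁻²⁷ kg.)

λ = 588 fm

KE = eV = 1.602 × 10⁻¹⁹ × 2370 = 3.797 × 10⁻¹⁶ J.
p = √(2mKE) = √(2 × 1.673 × 10⁻²⁷ × 3.797 × 10⁻¹⁶) = 1.127 × 10⁻²¹ kg·m/s.
λ = h/p = 6.626 × 10⁻³⁴ / 1.127 × 10⁻²¹ = 5.88 × 10⁻¹³ m = 588 fm.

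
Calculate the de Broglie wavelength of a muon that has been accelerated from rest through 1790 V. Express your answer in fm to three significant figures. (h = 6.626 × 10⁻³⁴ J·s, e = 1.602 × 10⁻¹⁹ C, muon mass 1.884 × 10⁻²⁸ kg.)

λ = 2020 fm

KE = eV = 1.602 × 10⁻¹⁹ × 1790 = 2.868 × 10⁻¹⁶ J.
p = √(2mKE) = √(2 × 1.884 × 10⁻²⁸ × 2.868 × 10⁻¹⁶) = 3.287 × 10⁻²² kg·m/s.
λ = h/p = 6.626 × 10⁻³⁴ / 3.287 × 10⁻²² = 2.02 × 10⁻¹² m = 2020 fm.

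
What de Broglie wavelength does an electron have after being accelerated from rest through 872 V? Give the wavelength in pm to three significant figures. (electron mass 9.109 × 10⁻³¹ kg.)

KE = eV = 1.602 × 10⁻¹⁹ × 872.0 = 1.397 × 10⁻¹⁶ J.
p = √(2mKE) = √(2 × 9.109 × 10⁻³¹ × 1.397 × 10⁻¹⁶) = 1.595 × 10⁻²³ kg·m/s.
λ = h/p = 6.626 × 10⁻³⁴ / 1.595 × 10⁻²³ = 4.15 × 10⁻¹¹ m = 41.5 pm.

λ = 41.5 pm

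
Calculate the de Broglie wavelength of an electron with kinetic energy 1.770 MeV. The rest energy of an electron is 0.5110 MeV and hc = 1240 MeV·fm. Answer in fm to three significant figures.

Total energy E = KE + m₀c² = 1.770 + 0.5110 = 2.2810 MeV.
(pc)² = E² − (m₀c²)² = (2.2810)² − (0.5110)² = 4.942 MeV², so pc = 2.223 MeV.
λ = hc/(pc) = 1240 MeV·fm / 2.223 MeV = 558 fm.

λ = 558 fm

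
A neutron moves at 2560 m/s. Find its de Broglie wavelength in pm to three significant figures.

λ = 155 pm

p = mv = 1.675 × 10⁻²⁷ × 2560 = 4.288 × 10⁻²⁴ kg·m/s.
λ = h/p = 6.626 × 10⁻³⁴ / 4.288 × 10⁻²⁴ = 1.55 × 10⁻¹⁰ m = 155 pm.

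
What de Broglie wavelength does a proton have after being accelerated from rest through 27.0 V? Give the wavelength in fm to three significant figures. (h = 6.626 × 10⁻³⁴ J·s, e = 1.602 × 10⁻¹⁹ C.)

KE = eV = 1.602 × 10⁻¹⁹ × 27.00 = 4.325 × 10⁻¹⁸ J.
p = √(2mKE) = √(2 × 1.673 × 10⁻²⁷ × 4.325 × 10⁻¹⁸) = 1.203 × 10⁻²² kg·m/s.
λ = h/p = 6.626 × 10⁻³⁴ / 1.203 × 10⁻²² = 5.51 × 10⁻¹² m = 5510 fm.

λ = 5510 fm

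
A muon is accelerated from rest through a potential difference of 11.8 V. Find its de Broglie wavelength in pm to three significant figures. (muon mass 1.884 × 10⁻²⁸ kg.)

KE = eV = 1.602 × 10⁻¹⁹ × 11.80 = 1.890 × 10⁻¹⁸ J.
p = √(2mKE) = √(2 × 1.884 × 10⁻²⁸ × 1.890 × 10⁻¹⁸) = 2.669 × 10⁻²³ kg·m/s.
λ = h/p = 6.626 × 10⁻³⁴ / 2.669 × 10⁻²³ = 2.48 × 10⁻¹¹ m = 24.8 pm.

λ = 24.8 pm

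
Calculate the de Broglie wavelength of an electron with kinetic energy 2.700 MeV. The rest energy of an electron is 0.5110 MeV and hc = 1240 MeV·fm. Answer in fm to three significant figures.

Total energy E = KE + m₀c² = 2.700 + 0.5110 = 3.2110 MeV.
(pc)² = E² − (m₀c²)² = (3.2110)² − (0.5110)² = 10.05 MeV², so pc = 3.170 MeV.
λ = hc/(pc) = 1240 MeV·fm / 3.170 MeV = 391 fm.

λ = 391 fm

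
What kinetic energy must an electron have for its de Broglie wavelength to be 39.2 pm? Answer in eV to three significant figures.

KE = 979 eV

p = h/λ = 6.626 × 10⁻³⁴ / 3.920 × 10⁻¹¹ = 1.690 × 10⁻²³ kg·m/s.
KE = p²/(2m) = (1.690 × 10⁻²³)² / (2 × 9.109 × 10⁻³¹) = 1.568 × 10⁻¹⁶ J = 979 eV.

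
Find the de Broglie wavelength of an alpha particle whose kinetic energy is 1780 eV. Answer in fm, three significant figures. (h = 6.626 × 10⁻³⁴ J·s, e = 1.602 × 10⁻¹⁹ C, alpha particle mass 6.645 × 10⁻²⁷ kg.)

λ = 340 fm

KE = 1780 eV = 2.852 × 10⁻¹⁶ J.
p = √(2mKE) = √(2 × 6.645 × 10⁻²⁷ × 2.852 × 10⁻¹⁶) = 1.947 × 10⁻²¹ kg·m/s.
λ = h/p = 6.626 × 10⁻³⁴ / 1.947 × 10⁻²¹ = 3.40 × 10⁻¹³ m = 340 fm.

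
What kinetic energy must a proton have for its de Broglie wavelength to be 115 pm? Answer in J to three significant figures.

p = h/λ = 6.626 × 10⁻³⁴ / 1.150 × 10⁻¹⁰ = 5.762 × 10⁻²⁴ kg·m/s.
KE = p²/(2m) = (5.762 × 10⁻²⁴)² / (2 × 1.673 × 10⁻²⁷) = 9.922 × 10⁻²¹ J = 9.92 × 10⁻²¹ J.

KE = 9.92 × 10⁻²¹ J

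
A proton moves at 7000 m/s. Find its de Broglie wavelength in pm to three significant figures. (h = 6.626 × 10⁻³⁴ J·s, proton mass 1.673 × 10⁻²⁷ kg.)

λ = 56.6 pm

p = mv = 1.673 × 10⁻²⁷ × 7000 = 1.171 × 10⁻²³ kg·m/s.
λ = h/p = 6.626 × 10⁻³⁴ / 1.171 × 10⁻²³ = 5.66 × 10⁻¹¹ m = 56.6 pm.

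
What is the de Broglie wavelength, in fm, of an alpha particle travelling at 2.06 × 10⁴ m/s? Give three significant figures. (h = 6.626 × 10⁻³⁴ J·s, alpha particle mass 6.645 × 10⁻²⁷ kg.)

λ = 4840 fm

p = mv = 6.645 × 10⁻²⁷ × 2.06 × 10⁴ = 1.369 × 10⁻²² kg·m/s.
λ = h/p = 6.626 × 10⁻³⁴ / 1.369 × 10⁻²² = 4.84 × 10⁻¹² m = 4840 fm.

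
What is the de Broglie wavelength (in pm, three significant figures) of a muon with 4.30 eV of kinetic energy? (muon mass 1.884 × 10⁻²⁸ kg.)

KE = 4.30 eV = 6.889 × 10⁻¹⁹ J.
p = √(2mKE) = √(2 × 1.884 × 10⁻²⁸ × 6.889 × 10⁻¹⁹) = 1.611 × 10⁻²³ kg·m/s.
λ = h/p = 6.626 × 10⁻³⁴ / 1.611 × 10⁻²³ = 4.11 × 10⁻¹¹ m = 41.1 pm.

λ = 41.1 pm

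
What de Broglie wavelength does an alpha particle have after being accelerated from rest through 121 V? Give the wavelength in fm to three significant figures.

λ = 923 fm

KE = 2eV = 2 × 1.602 × 10⁻¹⁹ × 121.0 = 3.877 × 10⁻¹⁷ J.
p = √(2mKE) = √(2 × 6.645 × 10⁻²⁷ × 3.877 × 10⁻¹⁷) = 7.178 × 10⁻²² kg·m/s.
λ = h/p = 6.626 × 10⁻³⁴ / 7.178 × 10⁻²² = 9.23 × 10⁻¹³ m = 923 fm.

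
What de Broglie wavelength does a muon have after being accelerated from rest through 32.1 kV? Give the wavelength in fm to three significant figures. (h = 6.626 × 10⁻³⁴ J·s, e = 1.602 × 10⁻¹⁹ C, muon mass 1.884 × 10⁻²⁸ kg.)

KE = eV = 1.602 × 10⁻¹⁹ × 3.210 × 10⁴ = 5.142 × 10⁻¹⁵ J.
p = √(2mKE) = √(2 × 1.884 × 10⁻²⁸ × 5.142 × 10⁻¹⁵) = 1.392 × 10⁻²¹ kg·m/s.
λ = h/p = 6.626 × 10⁻³⁴ / 1.392 × 10⁻²¹ = 4.76 × 10⁻¹³ m = 476 fm.

λ = 476 fm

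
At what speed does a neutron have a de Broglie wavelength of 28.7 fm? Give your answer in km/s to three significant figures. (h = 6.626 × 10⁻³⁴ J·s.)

v = 1.38 × 10⁴ km/s

p = h/λ = 6.626 × 10⁻³⁴ / 2.870 × 10⁻¹⁴ = 2.309 × 10⁻²⁰ kg·m/s.
v = p/m = 2.309 × 10⁻²⁰ / 1.675 × 10⁻²⁷ = 1.38 × 10⁷ m/s = 1.38 × 10⁴ km/s.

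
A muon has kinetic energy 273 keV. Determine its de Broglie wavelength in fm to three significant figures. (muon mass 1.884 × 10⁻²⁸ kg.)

KE = 273 keV = 4.373 × 10⁻¹⁴ J.
p = √(2mKE) = √(2 × 1.884 × 10⁻²⁸ × 4.373 × 10⁻¹⁴) = 4.059 × 10⁻²¹ kg·m/s.
λ = h/p = 6.626 × 10⁻³⁴ / 4.059 × 10⁻²¹ = 1.63 × 10⁻¹³ m = 163 fm.

λ = 163 fm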